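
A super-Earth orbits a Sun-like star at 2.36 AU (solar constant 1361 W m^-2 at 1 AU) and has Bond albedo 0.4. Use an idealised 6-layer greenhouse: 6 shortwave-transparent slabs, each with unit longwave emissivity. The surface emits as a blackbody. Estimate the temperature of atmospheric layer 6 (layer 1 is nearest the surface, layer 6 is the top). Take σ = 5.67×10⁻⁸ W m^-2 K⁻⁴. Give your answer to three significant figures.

Irradiance scales as 1/d², so S = 1361 W m^-2 × (1/2.36)² = 244.4 W m^-2.
The effective emission temperature is T_e = [S(1−α)/(4σ)]^¼ = 159.5 K.
The net upward flux σT_e⁴ is constant between every pair of levels, so T_k⁴ = (N+1−k)T_e⁴.
With k = 6: T_6 = (6+1−6)^¼·159.5 K = 159.5 K.

159 K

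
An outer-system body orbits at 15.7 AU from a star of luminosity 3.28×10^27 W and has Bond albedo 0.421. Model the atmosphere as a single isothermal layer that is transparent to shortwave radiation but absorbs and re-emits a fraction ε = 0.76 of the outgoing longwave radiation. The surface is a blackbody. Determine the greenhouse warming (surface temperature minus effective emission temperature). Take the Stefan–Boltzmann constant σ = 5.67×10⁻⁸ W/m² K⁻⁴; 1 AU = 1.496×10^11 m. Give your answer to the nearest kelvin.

13 K

d = 15.7 × 1.496×10^11 m = 2.349×10^12 m.
Flux at the orbit: S = L/(4πd²) = 3.28×10^27/(4π·(2.35×10^12)²) = 47.32 W/m².
At the top of the atmosphere, σT_e⁴ = S(1−α)/4 = 6.849 W/m², giving T_e = 104.8 K.
The surface balance (absorbed SW + ε·downward IR = σT_s⁴) with T_a⁴ = T_s⁴/2 reduces to T_s = T_e·[2/(2−ε)]^¼ = 118.1 K.
Greenhouse warming: T_s − T_e = 13.31 K.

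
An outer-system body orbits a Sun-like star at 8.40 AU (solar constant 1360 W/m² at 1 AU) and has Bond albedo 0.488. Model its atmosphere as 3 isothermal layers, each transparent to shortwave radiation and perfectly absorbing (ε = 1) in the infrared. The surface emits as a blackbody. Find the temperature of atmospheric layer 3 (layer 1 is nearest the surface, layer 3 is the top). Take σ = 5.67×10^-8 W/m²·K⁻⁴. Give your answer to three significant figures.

81.2 K

Flux at the orbit: S = 1360/(8.40)² = 19.27 W/m².
OLR = S(1−α)/4 = 2.467 W/m²; the top layer radiates at T_e = 81.22 K.
The net upward flux σT_e⁴ is constant between every pair of levels, so T_k⁴ = (N+1−k)T_e⁴.
T_3 = (1)^(1/4)·81.22 = 81.22 K.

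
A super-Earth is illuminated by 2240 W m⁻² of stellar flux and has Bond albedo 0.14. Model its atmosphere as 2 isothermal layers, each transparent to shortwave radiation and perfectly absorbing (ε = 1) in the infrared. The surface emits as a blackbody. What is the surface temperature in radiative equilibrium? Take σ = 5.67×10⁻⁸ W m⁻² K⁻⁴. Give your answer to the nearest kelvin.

400 kelvin

The effective emission temperature is T_e = [S(1−α)/(4σ)]^¼ = 303.6 K.
Layer-by-layer balance gives σT_s⁴ = (N+1)σT_e⁴, so T_s = 3^¼·303.6 = 399.5 K.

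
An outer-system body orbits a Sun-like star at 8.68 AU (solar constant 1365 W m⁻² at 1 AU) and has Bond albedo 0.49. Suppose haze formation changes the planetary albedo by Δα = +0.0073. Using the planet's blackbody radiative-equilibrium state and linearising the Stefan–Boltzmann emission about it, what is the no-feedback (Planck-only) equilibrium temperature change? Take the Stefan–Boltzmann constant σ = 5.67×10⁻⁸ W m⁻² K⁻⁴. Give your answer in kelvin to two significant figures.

Flux at the orbit: S = 1365/(8.68)² = 18.12 W m⁻².
Reference equilibrium: T_e = [S(1−α)/(4σ)]^(1/4) = 79.89 K.
ΔF = −(S/4)Δα = −(18.12/4)×(+0.0073) = -0.03306 W m⁻².
Planck response: λ_P = 4σT_e³ = 4·5.67×10⁻⁸·(79.89)³ = 0.1157 W m⁻²/K.
ΔT₀ = ΔF/λ_P = -0.03306/0.1157 = -0.286 K.

-0.29 K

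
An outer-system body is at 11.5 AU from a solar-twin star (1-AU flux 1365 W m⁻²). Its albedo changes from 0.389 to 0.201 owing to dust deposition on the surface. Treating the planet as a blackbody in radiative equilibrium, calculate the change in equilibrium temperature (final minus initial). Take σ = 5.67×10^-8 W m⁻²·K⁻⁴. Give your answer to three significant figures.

5.04 kelvin

Irradiance scales as 1/d², so S = 1365 W m⁻² × (1/11.5)² = 10.32 W m⁻².
Initial: T₁ = [S(1−0.389)/(4σ)]^(1/4) = 72.62 K.
Final:   T₂ = [S(1−0.201)/(4σ)]^(1/4) = 77.65 K.
Change: 77.65 − 72.62 = 5.037 K.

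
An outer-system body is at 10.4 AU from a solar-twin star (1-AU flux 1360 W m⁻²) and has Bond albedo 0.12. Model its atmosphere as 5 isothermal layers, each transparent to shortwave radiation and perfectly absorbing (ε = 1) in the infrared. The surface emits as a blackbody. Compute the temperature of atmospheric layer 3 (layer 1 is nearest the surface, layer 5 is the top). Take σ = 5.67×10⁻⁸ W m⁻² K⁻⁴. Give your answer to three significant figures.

110 K

Flux at the orbit: S = 1360/(10.4)² = 12.57 W m⁻².
OLR = S(1−α)/4 = 2.766 W m⁻²; the top layer radiates at T_e = 83.58 K.
In the N-layer model, layer k (counted from the surface) has T_k = (N+1−k)^(1/4)·T_e.
With k = 3: T_3 = (5+1−3)^¼·83.58 K = 110.0 K.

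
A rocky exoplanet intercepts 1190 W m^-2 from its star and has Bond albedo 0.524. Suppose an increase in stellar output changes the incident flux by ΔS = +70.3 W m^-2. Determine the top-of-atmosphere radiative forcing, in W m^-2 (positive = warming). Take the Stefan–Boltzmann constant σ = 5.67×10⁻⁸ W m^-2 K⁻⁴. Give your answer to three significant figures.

ΔF = Δ[S(1−α)]/4 = (1−0.524)·+70.3/4 = 8.366 W m^-2.

8.37 W m^-2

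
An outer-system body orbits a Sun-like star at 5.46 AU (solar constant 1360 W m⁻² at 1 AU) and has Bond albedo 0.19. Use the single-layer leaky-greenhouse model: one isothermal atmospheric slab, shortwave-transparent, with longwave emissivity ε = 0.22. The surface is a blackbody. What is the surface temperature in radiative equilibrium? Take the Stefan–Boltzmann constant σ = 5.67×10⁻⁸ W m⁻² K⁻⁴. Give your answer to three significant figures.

116 K

Flux at the orbit: S = 1360/(5.46)² = 45.62 W m⁻².
At the top of the atmosphere, σT_e⁴ = S(1−α)/4 = 9.238 W m⁻², giving T_e = 113.0 K.
For a single slab of emissivity ε, T_s⁴ = 2T_e⁴/(2−ε); thus T_s = 113.0·(1.124)^(1/4) = 116.3 K.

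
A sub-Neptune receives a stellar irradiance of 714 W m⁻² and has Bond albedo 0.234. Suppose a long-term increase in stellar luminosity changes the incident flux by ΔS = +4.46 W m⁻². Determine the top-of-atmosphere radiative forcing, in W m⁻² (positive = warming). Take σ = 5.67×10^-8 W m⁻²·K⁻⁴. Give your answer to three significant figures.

Only a fraction (1−α) is absorbed and it's spread over 4πR², so ΔF = (1−α)ΔS/4 = 0.8541 W m⁻².

0.854 W m⁻²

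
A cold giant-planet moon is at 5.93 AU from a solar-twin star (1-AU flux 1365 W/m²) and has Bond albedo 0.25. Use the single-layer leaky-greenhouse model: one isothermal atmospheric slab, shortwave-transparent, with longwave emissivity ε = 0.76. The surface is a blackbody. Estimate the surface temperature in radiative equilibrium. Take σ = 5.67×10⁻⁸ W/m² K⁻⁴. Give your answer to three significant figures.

By the inverse-square law, S = 1365/5.93² = 38.82 W/m².
At the top of the atmosphere, σT_e⁴ = S(1−α)/4 = 7.278 W/m², giving T_e = 106.4 K.
Surface balance with a leaky layer gives σT_s⁴ = σT_e⁴·2/(2−ε), so T_s = T_e·[2/(2−0.76)]^(1/4) = 120.0 K.

120 K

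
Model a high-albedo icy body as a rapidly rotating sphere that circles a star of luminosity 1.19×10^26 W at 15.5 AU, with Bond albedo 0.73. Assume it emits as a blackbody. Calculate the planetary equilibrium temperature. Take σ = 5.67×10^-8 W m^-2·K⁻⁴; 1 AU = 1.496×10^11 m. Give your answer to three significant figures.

38.1 K

d = 15.5 × 1.496×10^11 m = 2.319×10^12 m.
S = L/(4πd²) = 1.761 W m^-2.
The planet absorbs (1−α)S over its disc πR² and re-emits over 4πR², so the mean absorbed flux is (1−0.73)·1.761/4 = 0.1189 W m^-2.
Set σT⁴ = 0.1189 → T = (0.1189/σ)^(1/4) = 38.05 K.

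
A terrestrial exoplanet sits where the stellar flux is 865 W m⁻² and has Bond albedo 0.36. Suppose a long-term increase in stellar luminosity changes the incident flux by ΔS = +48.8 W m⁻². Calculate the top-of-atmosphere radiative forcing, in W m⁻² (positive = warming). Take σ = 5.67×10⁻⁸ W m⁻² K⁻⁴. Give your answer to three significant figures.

7.81 W m⁻²

Only a fraction (1−α) is absorbed and it's spread over 4πR², so ΔF = (1−α)ΔS/4 = 7.808 W m⁻².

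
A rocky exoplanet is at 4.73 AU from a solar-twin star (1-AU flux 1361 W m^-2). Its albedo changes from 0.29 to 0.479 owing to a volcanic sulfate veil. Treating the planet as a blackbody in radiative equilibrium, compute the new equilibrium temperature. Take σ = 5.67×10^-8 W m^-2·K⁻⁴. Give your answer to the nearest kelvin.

109 kelvin

Flux at the orbit: S = 1361/(4.73)² = 60.83 W m^-2.
With the new albedo, S(1−α₂)/4 = 7.923 W m^-2, so T₂ = 108.7 K.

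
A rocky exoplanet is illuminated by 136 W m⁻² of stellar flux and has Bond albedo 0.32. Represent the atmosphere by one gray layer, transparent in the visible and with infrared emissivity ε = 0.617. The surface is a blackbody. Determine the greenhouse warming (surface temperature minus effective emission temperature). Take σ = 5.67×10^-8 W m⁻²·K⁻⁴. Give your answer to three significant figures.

13.7 kelvin

At the top of the atmosphere, σT_e⁴ = S(1−α)/4 = 23.12 W m⁻², giving T_e = 142.1 K.
For a single slab of emissivity ε, T_s⁴ = 2T_e⁴/(2−ε); thus T_s = 142.1·(1.446)^(1/4) = 155.8 K.
T_s − T_e = 155.8 − 142.1 = 13.73 K.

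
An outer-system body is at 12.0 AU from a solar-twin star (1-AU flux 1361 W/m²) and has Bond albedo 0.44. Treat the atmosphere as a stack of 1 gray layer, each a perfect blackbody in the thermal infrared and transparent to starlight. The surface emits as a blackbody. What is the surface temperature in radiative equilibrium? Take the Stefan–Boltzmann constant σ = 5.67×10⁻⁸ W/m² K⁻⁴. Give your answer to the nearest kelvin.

Flux at the orbit: S = 1361/(12.0)² = 9.451 W/m².
Top-of-atmosphere balance: σT_e⁴ = S(1−α)/4 = 1.323 W/m² → T_e = 69.50 K.
For an N-layer opaque stack, T_s⁴ = (N+1)T_e⁴, hence T_s = (2)^(1/4)×69.50 K = 82.65 K.

83 K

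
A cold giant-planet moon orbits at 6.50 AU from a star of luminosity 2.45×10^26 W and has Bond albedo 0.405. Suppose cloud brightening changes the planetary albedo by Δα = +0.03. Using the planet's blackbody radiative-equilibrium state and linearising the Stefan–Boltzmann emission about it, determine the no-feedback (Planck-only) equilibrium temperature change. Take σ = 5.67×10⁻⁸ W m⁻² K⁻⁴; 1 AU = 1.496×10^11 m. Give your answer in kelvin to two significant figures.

-1.1 K

Orbital distance: d = 6.50 AU = 9.724×10^11 m.
Flux at the orbit: S = L/(4πd²) = 2.45×10^26/(4π·(9.72×10^11)²) = 20.62 W m⁻².
The baseline emission temperature is T_e = 85.76 K.
TOA radiative forcing: ΔF = −S·Δα/4 = −20.62·(+0.03)/4 = -0.1546 W m⁻².
Linearising σT⁴ gives d(σT⁴)/dT = 4σT_e³ = 0.1431 W m⁻² per K.
So ΔT₀ = -0.1546/0.1431 = -1.08 K.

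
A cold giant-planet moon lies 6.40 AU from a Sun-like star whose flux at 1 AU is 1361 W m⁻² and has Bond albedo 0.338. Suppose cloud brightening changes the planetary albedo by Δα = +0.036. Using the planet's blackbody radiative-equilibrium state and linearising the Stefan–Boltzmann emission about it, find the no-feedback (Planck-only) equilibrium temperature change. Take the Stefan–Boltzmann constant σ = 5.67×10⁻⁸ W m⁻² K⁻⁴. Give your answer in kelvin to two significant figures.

Flux at the orbit: S = 1361/(6.40)² = 33.23 W m⁻².
The baseline emission temperature is T_e = 99.24 K.
TOA radiative forcing: ΔF = −S·Δα/4 = −33.23·(+0.036)/4 = -0.2990 W m⁻².
The Planck feedback parameter is 4σT_e³ = 0.2217 W m⁻²/K.
Hence the no-feedback warming is ΔF/(4σT_e³) = -1.35 K.

-1.3 K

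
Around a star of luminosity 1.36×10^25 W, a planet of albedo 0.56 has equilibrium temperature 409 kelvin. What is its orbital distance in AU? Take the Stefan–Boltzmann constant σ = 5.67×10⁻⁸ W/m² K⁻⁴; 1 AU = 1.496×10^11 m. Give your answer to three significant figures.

Energy balance gives S = 4σT⁴/(1−α) = 14420 W/m².
S = L/(4πd²) → d = √(L/4πS) = √(1.36×10^25/(4π·14420)) = 8.662×10^9 m = 0.05790 AU.

0.0579 AU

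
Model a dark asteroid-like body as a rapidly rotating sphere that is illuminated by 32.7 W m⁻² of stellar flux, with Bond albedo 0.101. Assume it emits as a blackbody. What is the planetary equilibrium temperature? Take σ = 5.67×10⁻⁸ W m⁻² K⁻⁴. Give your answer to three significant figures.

107 K

Averaging over the sphere, the absorbed flux is S(1−α)/4 = 7.349 W m⁻².
Balancing against σT⁴: T = (7.349/5.67×10⁻⁸)^(1/4) = 106.7 K.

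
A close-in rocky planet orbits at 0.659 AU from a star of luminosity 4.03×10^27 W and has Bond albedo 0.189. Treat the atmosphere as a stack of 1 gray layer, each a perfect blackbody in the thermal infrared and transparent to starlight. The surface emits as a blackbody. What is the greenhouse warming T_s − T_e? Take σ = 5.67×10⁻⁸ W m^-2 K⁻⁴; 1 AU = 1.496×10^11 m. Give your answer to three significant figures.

111 K

Orbital distance: d = 0.659 AU = 9.859×10^10 m.
S = L/(4πd²) = 33000 W m^-2.
OLR = S(1−α)/4 = 6690 W m^-2; the top layer radiates at T_e = 586.1 K.
Surface: T_s = (2)^¼·T_e = 697.0 K.
Warming: T_s − T_e = 110.9 K.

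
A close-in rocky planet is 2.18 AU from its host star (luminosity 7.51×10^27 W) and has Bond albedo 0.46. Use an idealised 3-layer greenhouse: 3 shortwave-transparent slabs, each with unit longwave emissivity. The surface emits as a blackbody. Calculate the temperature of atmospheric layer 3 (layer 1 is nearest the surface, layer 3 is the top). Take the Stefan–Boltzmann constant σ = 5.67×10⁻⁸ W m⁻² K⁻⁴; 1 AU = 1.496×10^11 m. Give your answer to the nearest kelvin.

d = 2.18 × 1.496×10^11 m = 3.261×10^11 m.
Spreading L over a sphere of radius d: S = 7.51×10^27/(4π·3.26×10^11²) = 5619 W m⁻².
The effective emission temperature is T_e = [S(1−α)/(4σ)]^¼ = 340.1 K.
The net upward flux σT_e⁴ is constant between every pair of levels, so T_k⁴ = (N+1−k)T_e⁴.
T_3 = (1)^(1/4)·340.1 = 340.1 K.

340 K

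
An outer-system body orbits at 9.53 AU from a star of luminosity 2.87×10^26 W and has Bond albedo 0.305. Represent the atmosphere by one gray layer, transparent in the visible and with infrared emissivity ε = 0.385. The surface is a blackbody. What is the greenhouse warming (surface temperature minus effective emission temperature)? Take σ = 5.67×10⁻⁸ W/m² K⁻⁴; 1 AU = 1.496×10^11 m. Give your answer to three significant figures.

d = 9.53 × 1.496×10^11 m = 1.426×10^12 m.
S = L/(4πd²) = 11.24 W/m².
At the top of the atmosphere, σT_e⁴ = S(1−α)/4 = 1.952 W/m², giving T_e = 76.60 K.
For a single slab of emissivity ε, T_s⁴ = 2T_e⁴/(2−ε); thus T_s = 76.60·(1.238)^(1/4) = 80.81 K.
Greenhouse warming: T_s − T_e = 4.206 K.

4.21 kelvin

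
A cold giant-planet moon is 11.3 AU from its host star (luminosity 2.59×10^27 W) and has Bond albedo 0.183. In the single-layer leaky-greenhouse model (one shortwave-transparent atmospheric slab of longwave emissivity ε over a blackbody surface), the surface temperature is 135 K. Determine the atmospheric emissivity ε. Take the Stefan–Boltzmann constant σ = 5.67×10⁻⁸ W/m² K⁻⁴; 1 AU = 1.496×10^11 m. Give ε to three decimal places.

0.436

Orbital distance: d = 11.3 AU = 1.690×10^12 m.
S = L/(4πd²) = 72.12 W/m².
First, T_e = [72.12·(1−0.183)/(4σ)]^(1/4) = 127.0 K.
Inverting T_s⁴ = 2T_e⁴/(2−ε): (T_e/T_s)⁴ = 0.7822, so ε = 2(1 − 0.7822) = 0.4356.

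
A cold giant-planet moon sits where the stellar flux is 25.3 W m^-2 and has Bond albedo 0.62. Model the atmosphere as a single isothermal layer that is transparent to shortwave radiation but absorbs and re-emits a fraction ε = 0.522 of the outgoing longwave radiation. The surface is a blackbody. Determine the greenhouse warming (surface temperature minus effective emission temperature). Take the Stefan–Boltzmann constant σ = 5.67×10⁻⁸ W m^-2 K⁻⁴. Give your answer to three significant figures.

6.34 K

The planet radiates to space at T_e = [S(1−α)/(4σ)]^(1/4) = 80.69 K.
The surface balance (absorbed SW + ε·downward IR = σT_s⁴) with T_a⁴ = T_s⁴/2 reduces to T_s = T_e·[2/(2−ε)]^¼ = 87.03 K.
The atmosphere warms the surface by 6.338 K.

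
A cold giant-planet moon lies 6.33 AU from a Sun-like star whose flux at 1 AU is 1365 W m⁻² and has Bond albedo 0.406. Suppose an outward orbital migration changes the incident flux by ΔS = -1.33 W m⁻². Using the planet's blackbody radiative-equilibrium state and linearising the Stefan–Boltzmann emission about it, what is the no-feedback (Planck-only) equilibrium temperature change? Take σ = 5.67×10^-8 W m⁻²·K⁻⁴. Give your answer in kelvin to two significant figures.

-0.95 kelvin

Flux at the orbit: S = 1365/(6.33)² = 34.07 W m⁻².
The baseline emission temperature is T_e = 97.19 K.
ΔF = Δ[S(1−α)]/4 = (1−0.406)·-1.33/4 = -0.1975 W m⁻².
Planck response: λ_P = 4σT_e³ = 4·5.67×10⁻⁸·(97.19)³ = 0.2082 W m⁻²/K.
Hence the no-feedback warming is ΔF/(4σT_e³) = -0.949 K.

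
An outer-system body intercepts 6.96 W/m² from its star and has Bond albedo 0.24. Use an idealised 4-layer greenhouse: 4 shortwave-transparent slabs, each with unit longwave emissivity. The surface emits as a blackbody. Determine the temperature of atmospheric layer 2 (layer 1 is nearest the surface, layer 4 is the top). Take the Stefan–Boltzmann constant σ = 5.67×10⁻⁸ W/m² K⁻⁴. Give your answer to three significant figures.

91.5 K

The effective emission temperature is T_e = [S(1−α)/(4σ)]^¼ = 69.49 K.
The net upward flux σT_e⁴ is constant between every pair of levels, so T_k⁴ = (N+1−k)T_e⁴.
T_2 = (3)^(1/4)·69.49 = 91.46 K.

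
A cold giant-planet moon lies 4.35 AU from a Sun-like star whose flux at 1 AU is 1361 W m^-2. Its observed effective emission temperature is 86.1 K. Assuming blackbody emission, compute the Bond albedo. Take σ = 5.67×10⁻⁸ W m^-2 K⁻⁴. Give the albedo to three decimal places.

0.827

Irradiance scales as 1/d², so S = 1361 W m^-2 × (1/4.35)² = 71.92 W m^-2.
Energy balance: S(1−α)/4 = σT⁴, so 1−α = 4σT⁴/S.
σT⁴ = 3.116 W m^-2, so 4σT⁴ = 12.46 W m^-2.
1−α = 12.46/71.92 = 0.1733, so α = 0.8267.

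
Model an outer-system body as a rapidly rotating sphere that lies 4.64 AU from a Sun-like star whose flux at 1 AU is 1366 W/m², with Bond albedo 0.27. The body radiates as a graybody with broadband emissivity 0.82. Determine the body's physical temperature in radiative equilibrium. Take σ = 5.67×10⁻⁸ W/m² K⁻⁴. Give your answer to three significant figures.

126 kelvin

By the inverse-square law, S = 1366/4.64² = 63.45 W/m².
Absorbed flux (global mean): S(1−α)/4 = 63.45·0.73/4 = 11.58 W/m².
Equating to εσT⁴ with ε = 0.82: T = (11.58/0.82σ)^(1/4) = 125.6 K.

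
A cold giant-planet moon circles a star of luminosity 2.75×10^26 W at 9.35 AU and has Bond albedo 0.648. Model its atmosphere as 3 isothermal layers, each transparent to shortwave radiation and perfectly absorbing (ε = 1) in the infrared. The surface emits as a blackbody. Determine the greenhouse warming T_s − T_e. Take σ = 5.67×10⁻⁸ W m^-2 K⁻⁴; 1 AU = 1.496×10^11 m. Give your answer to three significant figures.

26.7 K

d = 9.35 × 1.496×10^11 m = 1.399×10^12 m.
S = L/(4πd²) = 11.19 W m^-2.
The effective emission temperature is T_e = [S(1−α)/(4σ)]^¼ = 64.55 K.
Surface: T_s = (4)^¼·T_e = 91.28 K.
So the greenhouse effect raises the surface by 91.28 − 64.55 = 26.74 K.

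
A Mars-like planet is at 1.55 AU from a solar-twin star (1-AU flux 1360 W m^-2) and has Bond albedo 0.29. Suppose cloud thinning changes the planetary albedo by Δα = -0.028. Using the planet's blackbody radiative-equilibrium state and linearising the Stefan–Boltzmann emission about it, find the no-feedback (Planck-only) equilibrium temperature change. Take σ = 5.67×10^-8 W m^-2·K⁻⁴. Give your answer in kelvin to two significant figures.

Flux at the orbit: S = 1360/(1.55)² = 566.1 W m^-2.
Unperturbed T_e = [566.1·(1−0.29)/(4σ)]^¼ = 205.2 K.
The change in absorbed flux is Δ[S(1−α)/4] = −SΔα/4 = 3.963 W m^-2.
Planck response: λ_P = 4σT_e³ = 4·5.67×10⁻⁸·(205.2)³ = 1.959 W m^-2/K.
So ΔT₀ = 3.963/1.959 = 2.02 K.

2.0 K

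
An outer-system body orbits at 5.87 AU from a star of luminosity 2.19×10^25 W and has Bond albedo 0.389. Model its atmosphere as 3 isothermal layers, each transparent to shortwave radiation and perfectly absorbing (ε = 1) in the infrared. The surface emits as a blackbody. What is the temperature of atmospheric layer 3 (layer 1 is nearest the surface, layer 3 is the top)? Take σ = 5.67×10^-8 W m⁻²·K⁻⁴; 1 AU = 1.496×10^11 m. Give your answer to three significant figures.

d = 5.87 × 1.496×10^11 m = 8.782×10^11 m.
Spreading L over a sphere of radius d: S = 2.19×10^25/(4π·8.78×10^11²) = 2.260 W m⁻².
Top-of-atmosphere balance: σT_e⁴ = S(1−α)/4 = 0.3452 W m⁻² → T_e = 49.67 K.
In the N-layer model, layer k (counted from the surface) has T_k = (N+1−k)^(1/4)·T_e.
T_3 = (1)^(1/4)·49.67 = 49.67 K.

49.7 K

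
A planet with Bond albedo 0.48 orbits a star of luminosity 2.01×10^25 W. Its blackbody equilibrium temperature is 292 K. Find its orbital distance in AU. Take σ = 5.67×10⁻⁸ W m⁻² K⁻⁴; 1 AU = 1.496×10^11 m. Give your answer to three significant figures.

Energy balance gives S = 4σT⁴/(1−α) = 3171 W m⁻².
From L = 4πd²S, d = √(2.01×10^25/(4π·3171)) = 2.246×10^10 m = 0.1501 AU.

0.150 AU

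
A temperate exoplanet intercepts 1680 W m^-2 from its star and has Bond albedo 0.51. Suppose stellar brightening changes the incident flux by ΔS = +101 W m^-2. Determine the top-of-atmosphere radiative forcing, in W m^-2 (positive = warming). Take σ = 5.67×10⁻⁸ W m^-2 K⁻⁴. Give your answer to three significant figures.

12.4 W m^-2

ΔF = Δ[S(1−α)]/4 = (1−0.51)·+101/4 = 12.37 W m^-2.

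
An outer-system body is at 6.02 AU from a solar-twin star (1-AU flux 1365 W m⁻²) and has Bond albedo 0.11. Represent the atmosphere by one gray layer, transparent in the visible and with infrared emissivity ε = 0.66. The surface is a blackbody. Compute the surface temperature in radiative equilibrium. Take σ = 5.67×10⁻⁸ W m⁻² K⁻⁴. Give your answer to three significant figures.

122 kelvin

By the inverse-square law, S = 1365/6.02² = 37.67 W m⁻².
Effective emission temperature (TOA balance): σT_e⁴ = S(1−α)/4 = 8.380 W m⁻² → T_e = 110.3 K.
Surface balance with a leaky layer gives σT_s⁴ = σT_e⁴·2/(2−ε), so T_s = T_e·[2/(2−0.66)]^(1/4) = 121.9 K.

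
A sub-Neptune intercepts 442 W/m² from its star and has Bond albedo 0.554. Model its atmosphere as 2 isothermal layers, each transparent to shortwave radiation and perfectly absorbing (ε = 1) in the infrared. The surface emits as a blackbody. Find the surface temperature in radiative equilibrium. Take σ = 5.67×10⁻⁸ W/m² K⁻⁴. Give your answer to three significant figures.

OLR = S(1−α)/4 = 49.28 W/m²; the top layer radiates at T_e = 171.7 K.
With N = 2 opaque layers, T_s = (N+1)^(1/4)·T_e = 3^(1/4)·171.7 = 226.0 K.

226 kelvin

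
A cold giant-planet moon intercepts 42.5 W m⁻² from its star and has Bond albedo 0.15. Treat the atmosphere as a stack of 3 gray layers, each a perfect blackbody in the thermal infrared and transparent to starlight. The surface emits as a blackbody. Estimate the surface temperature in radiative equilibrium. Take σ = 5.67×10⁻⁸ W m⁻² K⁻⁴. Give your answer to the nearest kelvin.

159 K

OLR = S(1−α)/4 = 9.031 W m⁻²; the top layer radiates at T_e = 112.3 K.
For an N-layer opaque stack, T_s⁴ = (N+1)T_e⁴, hence T_s = (4)^(1/4)×112.3 K = 158.9 K.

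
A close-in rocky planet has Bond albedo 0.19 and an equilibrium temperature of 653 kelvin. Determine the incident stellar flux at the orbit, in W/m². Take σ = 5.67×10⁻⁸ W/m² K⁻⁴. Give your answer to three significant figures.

From S(1−α)/4 = σT⁴: S = 4σT⁴/(1−α).
σT⁴ = 5.67×10⁻⁸·(653)⁴ = 10310 W/m².
So S = 4×10310/(1−0.19) = 50910 W/m².

50900 W/m²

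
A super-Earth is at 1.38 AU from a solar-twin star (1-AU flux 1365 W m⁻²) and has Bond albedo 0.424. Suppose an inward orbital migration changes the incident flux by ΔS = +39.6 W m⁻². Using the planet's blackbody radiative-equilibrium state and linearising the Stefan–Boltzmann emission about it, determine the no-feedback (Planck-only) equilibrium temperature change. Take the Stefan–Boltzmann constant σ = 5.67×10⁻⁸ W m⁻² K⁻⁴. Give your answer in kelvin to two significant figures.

Flux at the orbit: S = 1365/(1.38)² = 716.8 W m⁻².
The baseline emission temperature is T_e = 206.6 K.
ΔF = Δ[S(1−α)]/4 = (1−0.424)·+39.6/4 = 5.702 W m⁻².
Linearising σT⁴ gives d(σT⁴)/dT = 4σT_e³ = 1.999 W m⁻² per K.
Hence the no-feedback warming is ΔF/(4σT_e³) = 2.85 K.

2.9 kelvin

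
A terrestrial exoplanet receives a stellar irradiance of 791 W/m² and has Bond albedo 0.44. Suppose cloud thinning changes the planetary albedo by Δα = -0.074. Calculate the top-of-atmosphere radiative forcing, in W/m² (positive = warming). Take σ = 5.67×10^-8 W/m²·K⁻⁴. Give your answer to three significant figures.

14.6 W/m²

The change in absorbed flux is Δ[S(1−α)/4] = −SΔα/4 = 14.63 W/m².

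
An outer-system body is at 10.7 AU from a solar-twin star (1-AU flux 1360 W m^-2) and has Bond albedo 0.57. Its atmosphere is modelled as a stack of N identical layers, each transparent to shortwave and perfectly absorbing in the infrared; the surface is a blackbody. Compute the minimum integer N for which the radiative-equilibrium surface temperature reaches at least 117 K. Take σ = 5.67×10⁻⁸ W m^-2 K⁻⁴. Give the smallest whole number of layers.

8

By the inverse-square law, S = 1360/10.7² = 11.88 W m^-2.
Top-of-atmosphere balance: σT_e⁴ = S(1−α)/4 = 1.277 W m^-2 → T_e = 68.89 K.
Need (N+1)T_e⁴ ≥ T_s⁴, i.e. N+1 ≥ (117/68.89)⁴ = 8.320.
So N ≥ 7.320; the smallest integer is N = 8.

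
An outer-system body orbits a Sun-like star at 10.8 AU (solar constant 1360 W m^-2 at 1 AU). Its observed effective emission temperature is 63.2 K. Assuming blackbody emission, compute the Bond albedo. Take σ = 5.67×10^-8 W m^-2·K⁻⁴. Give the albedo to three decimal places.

0.690

Irradiance scales as 1/d², so S = 1360 W m^-2 × (1/10.8)² = 11.66 W m^-2.
Energy balance: S(1−α)/4 = σT⁴, so 1−α = 4σT⁴/S.
σT⁴ = 0.9046 W m^-2, so 4σT⁴ = 3.618 W m^-2.
Hence α = 1 − 3.618/11.66 = 0.6897.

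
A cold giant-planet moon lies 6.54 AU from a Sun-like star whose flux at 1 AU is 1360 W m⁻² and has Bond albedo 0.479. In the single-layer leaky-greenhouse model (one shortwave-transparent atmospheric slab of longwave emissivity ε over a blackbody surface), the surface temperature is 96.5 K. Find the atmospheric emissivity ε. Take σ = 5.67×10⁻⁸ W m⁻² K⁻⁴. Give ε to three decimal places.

0.315

Flux at the orbit: S = 1360/(6.54)² = 31.80 W m⁻².
Effective temperature: T_e = [S(1−α)/(4σ)]^(1/4) = 92.45 K.
Inverting T_s⁴ = 2T_e⁴/(2−ε): (T_e/T_s)⁴ = 0.8423, so ε = 2(1 − 0.8423) = 0.3154.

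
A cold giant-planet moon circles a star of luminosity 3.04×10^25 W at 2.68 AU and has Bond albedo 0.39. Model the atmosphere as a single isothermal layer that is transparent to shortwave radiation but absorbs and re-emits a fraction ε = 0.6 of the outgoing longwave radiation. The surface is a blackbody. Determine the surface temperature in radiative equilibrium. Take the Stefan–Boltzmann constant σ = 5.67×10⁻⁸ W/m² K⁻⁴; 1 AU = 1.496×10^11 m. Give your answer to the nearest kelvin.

87 kelvin

Orbital distance: d = 2.68 AU = 4.009×10^11 m.
Spreading L over a sphere of radius d: S = 3.04×10^25/(4π·4.01×10^11²) = 15.05 W/m².
Effective emission temperature (TOA balance): σT_e⁴ = S(1−α)/4 = 2.295 W/m² → T_e = 79.76 K.
Surface balance with a leaky layer gives σT_s⁴ = σT_e⁴·2/(2−ε), so T_s = T_e·[2/(2−0.6)]^(1/4) = 87.20 K.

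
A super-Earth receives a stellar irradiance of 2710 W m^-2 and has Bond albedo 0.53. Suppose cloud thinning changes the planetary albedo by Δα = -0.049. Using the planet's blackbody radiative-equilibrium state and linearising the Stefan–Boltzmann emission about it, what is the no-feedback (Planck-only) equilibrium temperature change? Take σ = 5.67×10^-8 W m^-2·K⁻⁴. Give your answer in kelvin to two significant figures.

7.1 K

Unperturbed T_e = [2710·(1−0.53)/(4σ)]^¼ = 273.8 K.
The change in absorbed flux is Δ[S(1−α)/4] = −SΔα/4 = 33.20 W m^-2.
The Planck feedback parameter is 4σT_e³ = 4.653 W m^-2/K.
ΔT₀ = ΔF/λ_P = 33.20/4.653 = 7.14 K.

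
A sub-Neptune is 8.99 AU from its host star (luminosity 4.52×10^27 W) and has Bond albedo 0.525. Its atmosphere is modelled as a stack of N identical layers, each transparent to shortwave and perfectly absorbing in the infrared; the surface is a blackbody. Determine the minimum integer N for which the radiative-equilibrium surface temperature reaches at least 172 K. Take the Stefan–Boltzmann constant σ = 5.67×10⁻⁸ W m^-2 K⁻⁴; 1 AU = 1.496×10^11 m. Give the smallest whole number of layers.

2

d = 8.99 × 1.496×10^11 m = 1.345×10^12 m.
S = L/(4πd²) = 198.9 W m^-2.
The effective emission temperature is T_e = [S(1−α)/(4σ)]^¼ = 142.9 K.
Need (N+1)T_e⁴ ≥ T_s⁴, i.e. N+1 ≥ (172/142.9)⁴ = 2.101.
So N ≥ 1.101; the smallest integer is N = 2.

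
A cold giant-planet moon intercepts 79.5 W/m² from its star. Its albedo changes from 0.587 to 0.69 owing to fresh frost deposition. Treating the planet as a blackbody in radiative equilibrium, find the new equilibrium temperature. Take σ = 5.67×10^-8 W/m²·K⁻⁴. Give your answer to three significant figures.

102 K

New equilibrium: T₂ = [(1−0.69)·79.50/(4σ)]^(1/4) = 102.1 K.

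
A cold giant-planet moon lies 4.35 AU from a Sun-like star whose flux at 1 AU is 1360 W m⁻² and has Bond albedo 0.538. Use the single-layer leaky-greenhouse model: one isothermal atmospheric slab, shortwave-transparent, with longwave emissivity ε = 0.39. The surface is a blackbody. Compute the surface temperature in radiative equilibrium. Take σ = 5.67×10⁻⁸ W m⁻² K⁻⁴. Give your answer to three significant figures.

Irradiance scales as 1/d², so S = 1360 W m⁻² × (1/4.35)² = 71.87 W m⁻².
The planet radiates to space at T_e = [S(1−α)/(4σ)]^(1/4) = 110.0 K.
Surface balance with a leaky layer gives σT_s⁴ = σT_e⁴·2/(2−ε), so T_s = T_e·[2/(2−0.39)]^(1/4) = 116.1 K.

116 K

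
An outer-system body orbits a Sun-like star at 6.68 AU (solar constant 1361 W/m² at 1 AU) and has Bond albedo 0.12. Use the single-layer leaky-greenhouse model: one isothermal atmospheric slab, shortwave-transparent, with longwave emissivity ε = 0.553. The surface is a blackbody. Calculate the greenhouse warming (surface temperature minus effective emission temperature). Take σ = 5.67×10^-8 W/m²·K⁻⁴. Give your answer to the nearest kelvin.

9 K

Irradiance scales as 1/d², so S = 1361 W/m² × (1/6.68)² = 30.50 W/m².
Effective emission temperature (TOA balance): σT_e⁴ = S(1−α)/4 = 6.710 W/m² → T_e = 104.3 K.
Surface balance with a leaky layer gives σT_s⁴ = σT_e⁴·2/(2−ε), so T_s = T_e·[2/(2−0.553)]^(1/4) = 113.1 K.
The atmosphere warms the surface by 8.790 K.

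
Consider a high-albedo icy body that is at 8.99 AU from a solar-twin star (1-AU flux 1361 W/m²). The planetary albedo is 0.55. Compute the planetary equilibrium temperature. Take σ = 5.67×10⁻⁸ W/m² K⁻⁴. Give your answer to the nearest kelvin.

Flux at the orbit: S = 1361/(8.99)² = 16.84 W/m².
Averaging over the sphere, the absorbed flux is S(1−α)/4 = 1.894 W/m².
Balancing against σT⁴: T = (1.894/5.67×10⁻⁸)^(1/4) = 76.03 K.

76 K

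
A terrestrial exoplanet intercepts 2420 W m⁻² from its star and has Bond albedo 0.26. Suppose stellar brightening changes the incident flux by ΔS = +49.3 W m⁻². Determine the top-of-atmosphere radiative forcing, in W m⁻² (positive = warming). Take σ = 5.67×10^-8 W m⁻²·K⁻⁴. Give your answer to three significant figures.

9.12 W m⁻²

ΔF = Δ[S(1−α)]/4 = (1−0.26)·+49.3/4 = 9.120 W m⁻².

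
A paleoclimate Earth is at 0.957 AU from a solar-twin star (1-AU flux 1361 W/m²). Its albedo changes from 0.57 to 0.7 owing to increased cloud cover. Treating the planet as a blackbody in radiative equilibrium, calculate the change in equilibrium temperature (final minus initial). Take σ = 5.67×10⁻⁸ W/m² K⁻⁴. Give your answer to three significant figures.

-19.8 kelvin

Flux at the orbit: S = 1361/(0.957)² = 1486 W/m².
Before: T₁ = [1486·0.43/(4σ)]^(1/4) = 230.4 K.
After:  T₂ = [1486·0.3/(4σ)]^(1/4) = 210.6 K.
ΔT = T₂ − T₁ = -19.83 K.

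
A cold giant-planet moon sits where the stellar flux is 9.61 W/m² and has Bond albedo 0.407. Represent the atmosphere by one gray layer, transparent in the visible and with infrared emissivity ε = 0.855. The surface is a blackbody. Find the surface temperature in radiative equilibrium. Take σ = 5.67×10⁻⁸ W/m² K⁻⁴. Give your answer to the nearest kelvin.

81 K

The planet radiates to space at T_e = [S(1−α)/(4σ)]^(1/4) = 70.80 K.
For a single slab of emissivity ε, T_s⁴ = 2T_e⁴/(2−ε); thus T_s = 70.80·(1.747)^(1/4) = 81.39 K.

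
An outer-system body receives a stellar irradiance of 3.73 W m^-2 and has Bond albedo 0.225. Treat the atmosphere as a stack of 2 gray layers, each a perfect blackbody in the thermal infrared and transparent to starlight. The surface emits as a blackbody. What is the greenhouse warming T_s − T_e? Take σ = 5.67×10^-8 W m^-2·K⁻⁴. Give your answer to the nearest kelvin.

Top-of-atmosphere balance: σT_e⁴ = S(1−α)/4 = 0.7227 W m^-2 → T_e = 59.75 K.
Surface: T_s = (3)^¼·T_e = 78.64 K.
So the greenhouse effect raises the surface by 78.64 − 59.75 = 18.89 K.

19 K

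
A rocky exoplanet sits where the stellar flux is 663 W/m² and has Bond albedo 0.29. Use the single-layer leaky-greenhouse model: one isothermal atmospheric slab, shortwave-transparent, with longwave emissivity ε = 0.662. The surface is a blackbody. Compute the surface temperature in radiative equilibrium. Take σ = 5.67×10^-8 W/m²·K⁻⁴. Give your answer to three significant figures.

236 kelvin

At the top of the atmosphere, σT_e⁴ = S(1−α)/4 = 117.7 W/m², giving T_e = 213.4 K.
For a single slab of emissivity ε, T_s⁴ = 2T_e⁴/(2−ε); thus T_s = 213.4·(1.495)^(1/4) = 236.0 K.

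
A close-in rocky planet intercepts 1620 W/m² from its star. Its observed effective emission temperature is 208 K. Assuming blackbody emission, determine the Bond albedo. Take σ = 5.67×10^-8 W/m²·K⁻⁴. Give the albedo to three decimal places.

0.738

Energy balance: S(1−α)/4 = σT⁴, so 1−α = 4σT⁴/S.
σT⁴ = 106.1 W/m², so 4σT⁴ = 424.5 W/m².
Hence α = 1 − 424.5/1620 = 0.7380.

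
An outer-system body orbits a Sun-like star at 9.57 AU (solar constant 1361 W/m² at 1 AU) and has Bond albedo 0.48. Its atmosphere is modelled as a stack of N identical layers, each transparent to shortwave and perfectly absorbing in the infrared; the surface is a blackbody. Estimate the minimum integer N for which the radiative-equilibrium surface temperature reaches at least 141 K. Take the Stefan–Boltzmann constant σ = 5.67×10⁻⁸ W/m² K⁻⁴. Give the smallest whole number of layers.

Irradiance scales as 1/d², so S = 1361 W/m² × (1/9.57)² = 14.86 W/m².
OLR = S(1−α)/4 = 1.932 W/m²; the top layer radiates at T_e = 76.40 K.
Need (N+1)T_e⁴ ≥ T_s⁴, i.e. N+1 ≥ (141/76.40)⁴ = 11.601.
The minimum whole number is N = 11.

11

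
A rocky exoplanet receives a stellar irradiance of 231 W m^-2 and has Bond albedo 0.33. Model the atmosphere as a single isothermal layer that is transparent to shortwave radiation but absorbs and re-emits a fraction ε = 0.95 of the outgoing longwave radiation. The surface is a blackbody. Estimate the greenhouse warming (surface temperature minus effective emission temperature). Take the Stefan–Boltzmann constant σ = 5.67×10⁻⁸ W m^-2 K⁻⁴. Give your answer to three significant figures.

28.3 K

The planet radiates to space at T_e = [S(1−α)/(4σ)]^(1/4) = 161.6 K.
Surface balance with a leaky layer gives σT_s⁴ = σT_e⁴·2/(2−ε), so T_s = T_e·[2/(2−0.95)]^(1/4) = 189.9 K.
The atmosphere warms the surface by 28.25 K.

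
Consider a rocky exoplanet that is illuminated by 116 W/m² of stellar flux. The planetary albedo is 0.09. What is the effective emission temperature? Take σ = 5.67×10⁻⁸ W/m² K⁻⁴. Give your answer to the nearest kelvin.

147 kelvin

Averaging over the sphere, the absorbed flux is S(1−α)/4 = 26.39 W/m².
Set σT⁴ = 26.39 → T = (26.39/σ)^(1/4) = 146.9 K.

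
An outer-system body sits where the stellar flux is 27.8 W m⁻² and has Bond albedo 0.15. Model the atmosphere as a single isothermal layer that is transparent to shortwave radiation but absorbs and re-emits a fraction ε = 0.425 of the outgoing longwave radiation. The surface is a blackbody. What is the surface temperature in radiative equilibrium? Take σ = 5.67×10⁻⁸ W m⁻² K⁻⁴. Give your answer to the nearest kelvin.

At the top of the atmosphere, σT_e⁴ = S(1−α)/4 = 5.907 W m⁻², giving T_e = 101.0 K.
For a single slab of emissivity ε, T_s⁴ = 2T_e⁴/(2−ε); thus T_s = 101.0·(1.27)^(1/4) = 107.2 K.

107 kelvin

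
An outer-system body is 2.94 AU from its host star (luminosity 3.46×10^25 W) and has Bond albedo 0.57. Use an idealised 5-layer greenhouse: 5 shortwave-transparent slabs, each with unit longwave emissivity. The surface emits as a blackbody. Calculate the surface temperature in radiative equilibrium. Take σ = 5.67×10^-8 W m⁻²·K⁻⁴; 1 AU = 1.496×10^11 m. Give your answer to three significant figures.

113 K

Orbital distance: d = 2.94 AU = 4.398×10^11 m.
Spreading L over a sphere of radius d: S = 3.46×10^25/(4π·4.40×10^11²) = 14.23 W m⁻².
OLR = S(1−α)/4 = 1.530 W m⁻²; the top layer radiates at T_e = 72.07 K.
With N = 5 opaque layers, T_s = (N+1)^(1/4)·T_e = 6^(1/4)·72.07 = 112.8 K.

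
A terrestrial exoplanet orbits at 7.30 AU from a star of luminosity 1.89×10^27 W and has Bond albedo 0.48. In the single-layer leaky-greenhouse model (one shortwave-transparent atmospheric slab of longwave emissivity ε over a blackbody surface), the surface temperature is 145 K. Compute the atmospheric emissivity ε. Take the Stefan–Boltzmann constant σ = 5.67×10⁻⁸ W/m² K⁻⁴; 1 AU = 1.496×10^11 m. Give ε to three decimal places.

0.692

d = 7.30 × 1.496×10^11 m = 1.092×10^12 m.
S = L/(4πd²) = 126.1 W/m².
First, T_e = [126.1·(1−0.48)/(4σ)]^(1/4) = 130.4 K.
Inverting T_s⁴ = 2T_e⁴/(2−ε): (T_e/T_s)⁴ = 0.6541, so ε = 2(1 − 0.6541) = 0.6918.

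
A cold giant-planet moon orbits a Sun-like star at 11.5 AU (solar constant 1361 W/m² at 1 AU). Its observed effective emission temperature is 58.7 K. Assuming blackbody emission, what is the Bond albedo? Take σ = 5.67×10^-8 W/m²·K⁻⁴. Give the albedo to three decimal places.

By the inverse-square law, S = 1361/11.5² = 10.29 W/m².
Energy balance: S(1−α)/4 = σT⁴, so 1−α = 4σT⁴/S.
4σT⁴ = 4·5.67×10⁻⁸·(58.7)⁴ = 2.693 W/m².
Hence α = 1 − 2.693/10.29 = 0.7383.

0.738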